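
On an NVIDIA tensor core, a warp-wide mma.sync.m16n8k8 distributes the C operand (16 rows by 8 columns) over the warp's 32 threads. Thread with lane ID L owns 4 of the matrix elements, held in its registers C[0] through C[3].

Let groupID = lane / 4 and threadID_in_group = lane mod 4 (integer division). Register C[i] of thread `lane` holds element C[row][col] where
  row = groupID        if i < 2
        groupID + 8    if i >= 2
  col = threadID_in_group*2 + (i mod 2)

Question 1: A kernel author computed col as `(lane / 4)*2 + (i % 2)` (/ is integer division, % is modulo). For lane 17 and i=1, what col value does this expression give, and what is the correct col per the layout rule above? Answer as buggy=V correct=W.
`(lane / 4)*2 + (i % 2)`[17,1]→9
lane 17: G=4 (17/4), T=1 (17%4)
i=1: r=4+0=4, c=1*2+1=3
col: 9 vs 3

buggy=9 correct=3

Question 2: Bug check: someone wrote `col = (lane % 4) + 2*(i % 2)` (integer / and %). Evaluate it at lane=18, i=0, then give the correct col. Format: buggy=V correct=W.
buggy=2 correct=4

`(lane % 4) + 2*(i % 2)`[18,0]->2
lane 18->18/4=4, 18 mod 4=2
i=0  r:4+0->4  c:2·2+0->4
col: 2 vs 4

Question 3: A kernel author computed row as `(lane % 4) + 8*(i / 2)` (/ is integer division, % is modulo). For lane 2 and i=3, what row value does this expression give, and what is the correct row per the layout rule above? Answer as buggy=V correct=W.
buggy=10 correct=8

`(lane % 4) + 8*(i / 2)`[2,3]=>10
lane 2=>2/4=0, 2 mod 4=2
i=3  r:0+8=>8  c:2·2+1=>5
row: 10 vs 8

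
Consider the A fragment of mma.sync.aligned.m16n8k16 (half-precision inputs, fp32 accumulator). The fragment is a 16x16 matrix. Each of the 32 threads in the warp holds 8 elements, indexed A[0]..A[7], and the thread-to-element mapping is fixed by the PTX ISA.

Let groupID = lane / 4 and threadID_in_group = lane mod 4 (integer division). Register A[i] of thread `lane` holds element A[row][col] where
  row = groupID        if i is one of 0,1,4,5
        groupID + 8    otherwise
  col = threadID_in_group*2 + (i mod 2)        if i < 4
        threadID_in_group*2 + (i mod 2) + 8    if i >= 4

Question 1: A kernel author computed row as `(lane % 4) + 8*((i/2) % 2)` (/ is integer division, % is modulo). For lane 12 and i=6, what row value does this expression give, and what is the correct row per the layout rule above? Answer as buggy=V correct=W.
`(lane % 4) + 8*((i/2) % 2)`[12,6]->8
12: gid=3,tid=0
[6] (3+8,0*2+0+8) = (11,8)
row: 8 vs 11

buggy=8 correct=11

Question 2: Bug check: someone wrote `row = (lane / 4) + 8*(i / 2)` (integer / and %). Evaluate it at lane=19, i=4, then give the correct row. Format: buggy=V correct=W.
buggy=20 correct=4

`(lane / 4) + 8*(i / 2)`[19,4]->20
lane 19->19/4=4, 19 mod 4=3
i=4  r:4+0->4  c:2·3+0+8->14
row: 20 vs 4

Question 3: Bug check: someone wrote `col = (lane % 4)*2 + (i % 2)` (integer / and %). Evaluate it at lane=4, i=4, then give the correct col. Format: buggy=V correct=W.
`(lane % 4)*2 + (i % 2)`[4,4]->0
L=4->gid=4>>2=1, tid=4&3=0
[4]->row 1+0=1  col 0·2+0+8=8
col: 0 vs 8

buggy=0 correct=8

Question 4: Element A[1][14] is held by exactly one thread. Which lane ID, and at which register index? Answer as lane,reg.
7,4

r=1→G=1,rhi=0  c=14→chi=1,T=3,p=0
L=1*4+3=7  i=1*4+0*2+0=4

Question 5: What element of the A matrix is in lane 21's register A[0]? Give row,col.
lane 21=>21/4=5, 21 mod 4=1
i=0  r:5+0=>5  c:2·1+0+0=>2

5,2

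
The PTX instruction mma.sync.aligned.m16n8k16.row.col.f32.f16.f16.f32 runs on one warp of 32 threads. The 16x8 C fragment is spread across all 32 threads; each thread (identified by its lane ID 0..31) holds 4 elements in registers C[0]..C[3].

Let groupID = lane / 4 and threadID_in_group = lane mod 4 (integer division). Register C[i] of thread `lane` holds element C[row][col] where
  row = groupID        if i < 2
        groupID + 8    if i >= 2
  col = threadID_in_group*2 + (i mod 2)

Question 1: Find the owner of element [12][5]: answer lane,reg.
18,3

r:12=>grp=4,rB=1  c:5=>tig=2,lo=1
L=4*4+2=18  i=1*2+1=3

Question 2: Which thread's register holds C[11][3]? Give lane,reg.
13,3

r=11→G=3,rhi=1  c=3→T=1,p=1
L=3*4+1=13  i=1*2+1=3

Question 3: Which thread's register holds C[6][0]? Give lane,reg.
24,0

r:6=>grp=6,rB=0  c:0=>tig=0,lo=0
L=6*4+0=24  i=0*2+0=0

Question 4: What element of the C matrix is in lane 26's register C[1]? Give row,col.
6,5

L=26⇒gr=26>>2=6, th=26&3=2
[1]⇒row 6+0=6  col 2·2+1=5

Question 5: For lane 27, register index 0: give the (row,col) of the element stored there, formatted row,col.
lane 27: gid=6 (27/4), tid=3 (27%4)
i=0: r=6+0=6, c=3*2+0=6

6,6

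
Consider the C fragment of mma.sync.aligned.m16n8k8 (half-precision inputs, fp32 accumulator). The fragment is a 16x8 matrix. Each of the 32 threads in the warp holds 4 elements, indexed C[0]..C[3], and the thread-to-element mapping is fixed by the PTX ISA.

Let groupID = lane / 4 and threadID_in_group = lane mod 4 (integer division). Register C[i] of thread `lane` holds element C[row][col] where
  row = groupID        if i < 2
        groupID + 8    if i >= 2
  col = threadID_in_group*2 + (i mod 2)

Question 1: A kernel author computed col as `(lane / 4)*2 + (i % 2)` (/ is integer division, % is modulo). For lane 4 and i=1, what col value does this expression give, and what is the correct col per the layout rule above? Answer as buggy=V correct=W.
buggy=3 correct=1

`(lane / 4)*2 + (i % 2)`[4,1]→3
L=4→G=4>>2=1, T=4&3=0
[1]→row 1+0=1  col 0·2+1=1
col: 3 vs 1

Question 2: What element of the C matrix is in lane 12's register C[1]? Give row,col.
lane 12→12/4=3, 12 mod 4=0
i=1  r:3+0→3  c:2·0+1→1

3,1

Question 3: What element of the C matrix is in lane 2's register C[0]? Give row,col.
lane 2: gr=0 (2/4), th=2 (2%4)
i=0: r=0+0=0, c=2*2+0=4

0,4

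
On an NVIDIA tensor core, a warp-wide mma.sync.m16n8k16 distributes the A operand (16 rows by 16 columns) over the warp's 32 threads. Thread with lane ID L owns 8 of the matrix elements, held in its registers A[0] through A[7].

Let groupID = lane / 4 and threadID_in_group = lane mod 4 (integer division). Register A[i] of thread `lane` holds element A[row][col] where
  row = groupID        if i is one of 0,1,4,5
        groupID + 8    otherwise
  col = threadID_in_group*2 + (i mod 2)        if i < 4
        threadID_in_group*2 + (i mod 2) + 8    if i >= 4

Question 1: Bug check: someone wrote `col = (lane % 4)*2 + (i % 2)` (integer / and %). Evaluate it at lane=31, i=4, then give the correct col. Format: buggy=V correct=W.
`(lane % 4)*2 + (i % 2)`[31,4]→6
L=31→G=31>>2=7, T=31&3=3
[4]→row 7+0=7  col 3·2+0+8=14
col: 6 vs 14

buggy=6 correct=14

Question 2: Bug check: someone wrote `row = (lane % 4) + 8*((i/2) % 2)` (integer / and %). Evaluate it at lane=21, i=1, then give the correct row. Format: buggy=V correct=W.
buggy=1 correct=5

`(lane % 4) + 8*((i/2) % 2)`[21,1]=>1
lane 21=>21/4=5, 21 mod 4=1
i=1  r:5+0=>5  c:2·1+1+0=>3
row: 1 vs 5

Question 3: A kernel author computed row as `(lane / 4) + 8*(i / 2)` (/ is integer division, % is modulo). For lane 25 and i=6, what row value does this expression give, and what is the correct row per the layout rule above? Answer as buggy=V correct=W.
`(lane / 4) + 8*(i / 2)`[25,6]->30
lane 25: g=6 (25/4), t=1 (25%4)
i=6: r=6+8=14, c=1*2+0+8=10
row: 30 vs 14

buggy=30 correct=14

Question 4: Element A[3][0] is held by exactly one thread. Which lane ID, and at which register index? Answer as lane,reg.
r:3=>grp=3,rB=0  c:0=>cB=0,tig=0,lo=0
L=3*4+0=12  i=0*4+0*2+0=0

12,0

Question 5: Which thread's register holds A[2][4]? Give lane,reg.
10,0

r=2⇒gr=2,Rb=0  c=4⇒Cb=0,th=2,odd=0
L=2*4+2=10  i=0*4+0*2+0=0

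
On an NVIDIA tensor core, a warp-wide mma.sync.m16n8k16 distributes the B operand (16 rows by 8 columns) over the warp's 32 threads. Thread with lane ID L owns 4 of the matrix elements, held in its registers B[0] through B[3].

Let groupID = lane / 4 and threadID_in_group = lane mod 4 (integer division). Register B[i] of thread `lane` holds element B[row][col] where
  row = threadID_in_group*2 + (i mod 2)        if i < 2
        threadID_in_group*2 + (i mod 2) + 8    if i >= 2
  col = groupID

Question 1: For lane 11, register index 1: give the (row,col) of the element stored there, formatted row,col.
7,2

11: gid=2,tid=3
[1] (3*2+1+0,2) = (7,2)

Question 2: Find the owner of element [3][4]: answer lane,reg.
c:4=>grp=4  r:3=>rB=0,tig=1,lo=1
L=4*4+1=17  i=0*2+1=1

17,1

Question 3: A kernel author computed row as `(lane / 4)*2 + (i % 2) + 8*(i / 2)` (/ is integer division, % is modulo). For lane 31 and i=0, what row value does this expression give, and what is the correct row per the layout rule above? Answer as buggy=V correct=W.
buggy=14 correct=6

`(lane / 4)*2 + (i % 2) + 8*(i / 2)`[31,0]→14
L=31→G=31>>2=7, T=31&3=3
[0]→row 3·2+0+0=6  col G=7
row: 14 vs 6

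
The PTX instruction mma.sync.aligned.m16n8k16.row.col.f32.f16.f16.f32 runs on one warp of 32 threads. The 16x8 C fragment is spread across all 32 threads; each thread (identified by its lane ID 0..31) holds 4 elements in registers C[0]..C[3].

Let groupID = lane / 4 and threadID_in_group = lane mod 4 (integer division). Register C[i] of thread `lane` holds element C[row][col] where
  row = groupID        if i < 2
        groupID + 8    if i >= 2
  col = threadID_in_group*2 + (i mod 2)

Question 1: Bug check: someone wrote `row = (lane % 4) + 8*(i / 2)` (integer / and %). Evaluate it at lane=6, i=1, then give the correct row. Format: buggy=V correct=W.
`(lane % 4) + 8*(i / 2)`[6,1]→2
lane 6: G=1 (6/4), T=2 (6%4)
i=1: r=1+0=1, c=2*2+1=5
row: 2 vs 1

buggy=2 correct=1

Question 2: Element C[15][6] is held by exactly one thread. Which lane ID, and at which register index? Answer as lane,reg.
r:15=>grp=7,rB=1  c:6=>tig=3,lo=0
L=7*4+3=31  i=1*2+0=2

31,2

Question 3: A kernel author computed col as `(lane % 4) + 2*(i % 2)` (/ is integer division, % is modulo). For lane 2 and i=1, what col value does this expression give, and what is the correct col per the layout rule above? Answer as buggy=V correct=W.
buggy=4 correct=5

`(lane % 4) + 2*(i % 2)`[2,1]->4
2: g=0,t=2
[1] (0+0,2*2+1) = (0,5)
col: 4 vs 5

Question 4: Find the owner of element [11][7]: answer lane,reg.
15,3

r=11→G=3,rhi=1  c=7→T=3,p=1
L=3*4+3=15  i=1*2+1=3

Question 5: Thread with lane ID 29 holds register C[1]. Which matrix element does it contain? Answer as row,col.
7,3

lane 29: gr=7 (29/4), th=1 (29%4)
i=1: r=7+0=7, c=1*2+1=3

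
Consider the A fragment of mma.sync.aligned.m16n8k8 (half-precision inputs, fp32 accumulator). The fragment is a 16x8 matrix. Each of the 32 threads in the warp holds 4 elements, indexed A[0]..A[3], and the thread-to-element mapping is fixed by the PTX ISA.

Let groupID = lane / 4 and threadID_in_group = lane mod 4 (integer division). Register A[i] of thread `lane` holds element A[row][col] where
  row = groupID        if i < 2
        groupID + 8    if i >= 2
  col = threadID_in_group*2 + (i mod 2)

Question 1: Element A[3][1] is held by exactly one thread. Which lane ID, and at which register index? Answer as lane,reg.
r: 3->gid=3,r8=0  c: 1->tid=0,i&1=1
L=3*4+0=12  i=0*2+1=1

12,1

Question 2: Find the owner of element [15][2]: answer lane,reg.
r=15->g=7,rb=1  c=2->t=1,b0=0
L=7*4+1=29  i=1*2+0=2

29,2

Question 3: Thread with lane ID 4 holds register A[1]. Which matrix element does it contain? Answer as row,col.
1,1

4: gid=1,tid=0
[1] (1+0,0*2+1) = (1,1)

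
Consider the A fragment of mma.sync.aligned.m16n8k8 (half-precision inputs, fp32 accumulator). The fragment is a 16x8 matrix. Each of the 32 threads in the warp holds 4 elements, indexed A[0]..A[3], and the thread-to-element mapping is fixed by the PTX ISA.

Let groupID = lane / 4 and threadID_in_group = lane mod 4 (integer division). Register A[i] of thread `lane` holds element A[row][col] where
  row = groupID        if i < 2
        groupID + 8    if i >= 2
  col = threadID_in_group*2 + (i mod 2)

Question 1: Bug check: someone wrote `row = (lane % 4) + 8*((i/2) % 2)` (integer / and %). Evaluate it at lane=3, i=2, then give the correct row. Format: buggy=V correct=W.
buggy=11 correct=8

`(lane % 4) + 8*((i/2) % 2)`[3,2]=>11
3: grp=0,tig=3
[2] (0+8,3*2+0) = (8,6)
row: 11 vs 8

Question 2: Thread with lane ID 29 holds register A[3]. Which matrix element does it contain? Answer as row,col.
15,3

lane 29⇒29/4=7, 29 mod 4=1
i=3  r:7+8⇒15  c:2·1+1⇒3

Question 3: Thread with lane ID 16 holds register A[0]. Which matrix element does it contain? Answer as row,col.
4,0

L=16⇒gr=16>>2=4, th=16&3=0
[0]⇒row 4+0=4  col 0·2+0=0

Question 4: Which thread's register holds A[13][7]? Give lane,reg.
r=13->g=5,rb=1  c=7->t=3,b0=1
L=5*4+3=23  i=1*2+1=3

23,3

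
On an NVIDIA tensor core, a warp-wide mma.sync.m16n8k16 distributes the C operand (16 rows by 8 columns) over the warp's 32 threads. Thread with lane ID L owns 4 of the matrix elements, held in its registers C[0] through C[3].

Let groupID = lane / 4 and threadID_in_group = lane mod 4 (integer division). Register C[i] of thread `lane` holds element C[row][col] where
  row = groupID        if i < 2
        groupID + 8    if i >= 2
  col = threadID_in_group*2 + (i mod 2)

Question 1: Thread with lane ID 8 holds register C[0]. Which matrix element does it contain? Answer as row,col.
2,0

lane 8: G=2 (8/4), T=0 (8%4)
i=0: r=2+0=2, c=0*2+0=0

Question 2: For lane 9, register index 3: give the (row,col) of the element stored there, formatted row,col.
10,3

L=9->gid=9>>2=2, tid=9&3=1
[3]->row 2+8=10  col 1·2+1=3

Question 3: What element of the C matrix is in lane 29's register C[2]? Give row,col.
15,2

lane 29: gid=7 (29/4), tid=1 (29%4)
i=2: r=7+8=15, c=1*2+0=2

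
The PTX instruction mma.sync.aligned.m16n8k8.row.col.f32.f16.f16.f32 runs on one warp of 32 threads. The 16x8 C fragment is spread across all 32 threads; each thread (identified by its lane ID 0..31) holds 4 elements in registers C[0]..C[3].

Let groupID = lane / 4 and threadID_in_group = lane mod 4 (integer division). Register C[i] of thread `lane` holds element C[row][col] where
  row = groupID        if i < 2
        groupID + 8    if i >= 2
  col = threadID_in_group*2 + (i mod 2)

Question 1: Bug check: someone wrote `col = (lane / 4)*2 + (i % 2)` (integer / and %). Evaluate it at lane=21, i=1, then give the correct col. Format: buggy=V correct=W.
buggy=11 correct=3

`(lane / 4)*2 + (i % 2)`[21,1]=>11
lane 21=>21/4=5, 21 mod 4=1
i=1  r:5+0=>5  c:2·1+1=>3
col: 11 vs 3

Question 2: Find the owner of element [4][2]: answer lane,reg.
17,0

r:4=>grp=4,rB=0  c:2=>tig=1,lo=0
L=4*4+1=17  i=0*2+0=0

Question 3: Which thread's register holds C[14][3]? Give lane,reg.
r:14=>grp=6,rB=1  c:3=>tig=1,lo=1
L=6*4+1=25  i=1*2+1=3

25,3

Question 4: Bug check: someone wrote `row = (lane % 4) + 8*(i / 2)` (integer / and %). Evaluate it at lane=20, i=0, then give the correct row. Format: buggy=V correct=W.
`(lane % 4) + 8*(i / 2)`[20,0]=>0
L=20=>grp=20>>2=5, tig=20&3=0
[0]=>row 5+0=5  col 0·2+0=0
row: 0 vs 5

buggy=0 correct=5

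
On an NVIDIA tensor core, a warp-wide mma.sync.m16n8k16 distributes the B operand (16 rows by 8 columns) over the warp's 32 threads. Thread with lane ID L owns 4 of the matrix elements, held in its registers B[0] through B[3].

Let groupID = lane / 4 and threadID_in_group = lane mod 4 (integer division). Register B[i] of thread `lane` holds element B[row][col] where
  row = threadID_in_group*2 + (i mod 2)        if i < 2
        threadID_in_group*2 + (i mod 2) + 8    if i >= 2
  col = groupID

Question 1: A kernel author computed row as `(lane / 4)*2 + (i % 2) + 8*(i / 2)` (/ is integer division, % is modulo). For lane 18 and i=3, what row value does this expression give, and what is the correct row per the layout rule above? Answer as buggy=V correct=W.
buggy=17 correct=13

`(lane / 4)*2 + (i % 2) + 8*(i / 2)`[18,3]->17
L=18->gid=18>>2=4, tid=18&3=2
[3]->row 2·2+1+8=13  col gid=4
row: 17 vs 13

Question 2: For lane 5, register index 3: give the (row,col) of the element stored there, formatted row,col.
lane 5: gr=1 (5/4), th=1 (5%4)
i=3: r=1*2+1+8=11, c=gr=1

11,1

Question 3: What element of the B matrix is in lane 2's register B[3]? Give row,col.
2: G=0,T=2
[3] (2*2+1+8,0) = (13,0)

13,0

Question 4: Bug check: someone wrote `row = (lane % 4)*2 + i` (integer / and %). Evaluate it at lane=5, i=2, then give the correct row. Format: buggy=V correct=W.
`(lane % 4)*2 + i`[5,2]→4
lane 5→5/4=1, 5 mod 4=1
i=2  r:2·1+0+8→10  c:1
row: 4 vs 10

buggy=4 correct=10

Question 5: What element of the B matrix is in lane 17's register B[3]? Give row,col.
11,4

lane 17->17/4=4, 17 mod 4=1
i=3  r:2·1+1+8->11  c:4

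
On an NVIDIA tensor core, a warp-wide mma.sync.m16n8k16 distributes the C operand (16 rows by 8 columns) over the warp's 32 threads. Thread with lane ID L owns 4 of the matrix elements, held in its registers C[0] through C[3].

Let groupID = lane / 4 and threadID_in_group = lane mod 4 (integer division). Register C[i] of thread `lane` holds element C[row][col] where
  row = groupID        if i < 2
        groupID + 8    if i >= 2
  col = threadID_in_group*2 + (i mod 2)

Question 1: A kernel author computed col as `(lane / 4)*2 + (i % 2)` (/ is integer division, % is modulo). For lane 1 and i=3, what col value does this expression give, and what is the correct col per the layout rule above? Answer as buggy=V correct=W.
buggy=1 correct=3

`(lane / 4)*2 + (i % 2)`[1,3]=>1
lane 1=>1/4=0, 1 mod 4=1
i=3  r:0+8=>8  c:2·1+1=>3
col: 1 vs 3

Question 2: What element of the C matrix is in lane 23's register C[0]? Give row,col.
5,6

L=23=>grp=23>>2=5, tig=23&3=3
[0]=>row 5+0=5  col 3·2+0=6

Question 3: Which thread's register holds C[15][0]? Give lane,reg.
r: 15->gid=7,r8=1  c: 0->tid=0,i&1=0
L=7*4+0=28  i=1*2+0=2

28,2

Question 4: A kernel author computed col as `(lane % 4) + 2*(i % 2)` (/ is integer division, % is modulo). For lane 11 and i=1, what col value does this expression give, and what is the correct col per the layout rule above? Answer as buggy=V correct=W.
`(lane % 4) + 2*(i % 2)`[11,1]→5
11: G=2,T=3
[1] (2+0,3*2+1) = (2,7)
col: 5 vs 7

buggy=5 correct=7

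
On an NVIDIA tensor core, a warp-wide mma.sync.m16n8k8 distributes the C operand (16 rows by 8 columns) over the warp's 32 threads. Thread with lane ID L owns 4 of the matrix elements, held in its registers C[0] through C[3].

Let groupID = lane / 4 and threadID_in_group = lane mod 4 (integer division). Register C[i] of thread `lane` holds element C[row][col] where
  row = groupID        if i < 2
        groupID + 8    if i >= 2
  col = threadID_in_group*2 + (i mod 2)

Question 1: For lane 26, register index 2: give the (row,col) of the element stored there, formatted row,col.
14,4

26: grp=6,tig=2
[2] (6+8,2*2+0) = (14,4)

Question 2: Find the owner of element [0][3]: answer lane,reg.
r: 0->gid=0,r8=0  c: 3->tid=1,i&1=1
L=0*4+1=1  i=0*2+1=1

1,1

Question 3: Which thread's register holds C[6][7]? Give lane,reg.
r:6=>grp=6,rB=0  c:7=>tig=3,lo=1
L=6*4+3=27  i=0*2+1=1

27,1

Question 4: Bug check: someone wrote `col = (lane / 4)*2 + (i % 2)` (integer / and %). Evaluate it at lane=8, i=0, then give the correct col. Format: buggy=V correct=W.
buggy=4 correct=0

`(lane / 4)*2 + (i % 2)`[8,0]->4
8: g=2,t=0
[0] (2+0,0*2+0) = (2,0)
col: 4 vs 0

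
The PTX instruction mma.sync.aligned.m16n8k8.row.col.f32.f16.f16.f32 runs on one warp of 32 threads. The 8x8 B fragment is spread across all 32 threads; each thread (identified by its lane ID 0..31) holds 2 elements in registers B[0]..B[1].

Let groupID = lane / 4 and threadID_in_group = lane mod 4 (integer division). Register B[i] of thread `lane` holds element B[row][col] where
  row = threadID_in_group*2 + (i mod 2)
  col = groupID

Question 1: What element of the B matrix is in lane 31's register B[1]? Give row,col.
7,7

lane 31: gr=7 (31/4), th=3 (31%4)
i=1: r=3*2+1=7, c=gr=7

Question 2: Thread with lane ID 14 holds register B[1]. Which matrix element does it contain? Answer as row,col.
L=14→G=14>>2=3, T=14&3=2
[1]→row 2·2+1=5  col G=3

5,3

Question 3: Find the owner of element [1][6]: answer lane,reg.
c=6⇒gr=6  r=1⇒th=0,odd=1
L=6*4+0=24  i=1=1

24,1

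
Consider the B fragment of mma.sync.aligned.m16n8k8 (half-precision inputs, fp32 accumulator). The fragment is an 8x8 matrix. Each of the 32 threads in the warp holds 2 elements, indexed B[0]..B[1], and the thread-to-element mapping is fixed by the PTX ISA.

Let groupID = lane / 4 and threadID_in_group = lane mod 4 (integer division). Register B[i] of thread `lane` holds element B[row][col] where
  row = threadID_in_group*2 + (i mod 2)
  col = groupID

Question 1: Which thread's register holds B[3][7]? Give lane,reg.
29,1

c:7=>grp=7  r:3=>tig=1,lo=1
L=7*4+1=29  i=1=1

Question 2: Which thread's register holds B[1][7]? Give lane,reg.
c=7⇒gr=7  r=1⇒th=0,odd=1
L=7*4+0=28  i=1=1

28,1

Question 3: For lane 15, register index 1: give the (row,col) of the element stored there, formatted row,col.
7,3

lane 15->15/4=3, 15 mod 4=3
i=1  r:2·3+1->7  c:3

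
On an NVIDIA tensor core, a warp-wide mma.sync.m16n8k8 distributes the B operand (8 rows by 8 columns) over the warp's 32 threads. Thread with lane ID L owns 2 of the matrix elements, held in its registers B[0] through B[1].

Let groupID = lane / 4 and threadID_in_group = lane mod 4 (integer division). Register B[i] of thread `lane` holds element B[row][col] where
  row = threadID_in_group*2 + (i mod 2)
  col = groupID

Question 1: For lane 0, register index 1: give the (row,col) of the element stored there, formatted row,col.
1,0

0: G=0,T=0
[1] (0*2+1,0) = (1,0)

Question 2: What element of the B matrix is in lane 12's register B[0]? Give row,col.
lane 12: gr=3 (12/4), th=0 (12%4)
i=0: r=0*2+0=0, c=gr=3

0,3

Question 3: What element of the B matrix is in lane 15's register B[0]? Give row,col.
L=15->g=15>>2=3, t=15&3=3
[0]->row 3·2+0=6  col g=3

6,3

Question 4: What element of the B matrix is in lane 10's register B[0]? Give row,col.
10: gid=2,tid=2
[0] (2*2+0,2) = (4,2)

4,2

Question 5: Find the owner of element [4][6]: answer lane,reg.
26,0

c=6⇒gr=6  r=4⇒th=2,odd=0
L=6*4+2=26  i=0=0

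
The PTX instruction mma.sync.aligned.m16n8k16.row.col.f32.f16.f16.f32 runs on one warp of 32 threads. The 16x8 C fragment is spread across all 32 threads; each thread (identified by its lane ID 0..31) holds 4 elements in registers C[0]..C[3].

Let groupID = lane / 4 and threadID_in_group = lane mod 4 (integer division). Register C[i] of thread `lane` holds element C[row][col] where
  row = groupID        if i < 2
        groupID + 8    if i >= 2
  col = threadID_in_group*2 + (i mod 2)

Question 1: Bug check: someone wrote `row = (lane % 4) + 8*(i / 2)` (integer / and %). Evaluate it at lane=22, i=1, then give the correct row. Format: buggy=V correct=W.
buggy=2 correct=5

`(lane % 4) + 8*(i / 2)`[22,1]⇒2
22: gr=5,th=2
[1] (5+0,2*2+1) = (5,5)
row: 2 vs 5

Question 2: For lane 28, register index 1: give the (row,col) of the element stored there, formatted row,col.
7,1

lane 28: G=7 (28/4), T=0 (28%4)
i=1: r=7+0=7, c=0*2+1=1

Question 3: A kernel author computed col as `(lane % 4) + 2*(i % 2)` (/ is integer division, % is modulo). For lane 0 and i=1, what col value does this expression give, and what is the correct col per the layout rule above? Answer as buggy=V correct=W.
buggy=2 correct=1

`(lane % 4) + 2*(i % 2)`[0,1]->2
lane 0: gid=0 (0/4), tid=0 (0%4)
i=1: r=0+0=0, c=0*2+1=1
col: 2 vs 1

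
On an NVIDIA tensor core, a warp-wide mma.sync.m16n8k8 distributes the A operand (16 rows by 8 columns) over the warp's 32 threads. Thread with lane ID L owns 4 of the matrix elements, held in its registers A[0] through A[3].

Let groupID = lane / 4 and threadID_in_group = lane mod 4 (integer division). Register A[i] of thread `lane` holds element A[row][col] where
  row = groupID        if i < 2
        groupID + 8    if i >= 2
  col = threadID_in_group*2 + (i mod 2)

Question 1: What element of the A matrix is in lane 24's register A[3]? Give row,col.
lane 24: grp=6 (24/4), tig=0 (24%4)
i=3: r=6+8=14, c=0*2+1=1

14,1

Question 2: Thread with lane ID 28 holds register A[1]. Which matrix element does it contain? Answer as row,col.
lane 28→28/4=7, 28 mod 4=0
i=1  r:7+0→7  c:2·0+1→1

7,1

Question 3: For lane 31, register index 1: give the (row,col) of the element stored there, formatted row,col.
7,7

lane 31: g=7 (31/4), t=3 (31%4)
i=1: r=7+0=7, c=3*2+1=7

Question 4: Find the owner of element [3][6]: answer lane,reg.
15,0

r=3⇒gr=3,Rb=0  c=6⇒th=3,odd=0
L=3*4+3=15  i=0*2+0=0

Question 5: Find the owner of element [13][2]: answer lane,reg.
r=13⇒gr=5,Rb=1  c=2⇒th=1,odd=0
L=5*4+1=21  i=1*2+0=2

21,2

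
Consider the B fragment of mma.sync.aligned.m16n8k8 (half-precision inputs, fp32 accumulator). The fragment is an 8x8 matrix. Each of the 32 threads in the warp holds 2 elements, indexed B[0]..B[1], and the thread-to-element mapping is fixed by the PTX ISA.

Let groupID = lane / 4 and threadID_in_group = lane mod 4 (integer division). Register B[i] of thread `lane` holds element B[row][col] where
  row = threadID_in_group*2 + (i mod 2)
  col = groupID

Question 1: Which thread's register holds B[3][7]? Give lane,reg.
c:7=>grp=7  r:3=>tig=1,lo=1
L=7*4+1=29  i=1=1

29,1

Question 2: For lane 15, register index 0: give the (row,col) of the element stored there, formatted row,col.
lane 15: g=3 (15/4), t=3 (15%4)
i=0: r=3*2+0=6, c=g=3

6,3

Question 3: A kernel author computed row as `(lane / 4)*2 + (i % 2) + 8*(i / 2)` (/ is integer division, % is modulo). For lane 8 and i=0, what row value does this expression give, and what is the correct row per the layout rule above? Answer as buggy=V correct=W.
buggy=4 correct=0

`(lane / 4)*2 + (i % 2) + 8*(i / 2)`[8,0]=>4
L=8=>grp=8>>2=2, tig=8&3=0
[0]=>row 0·2+0=0  col grp=2
row: 4 vs 0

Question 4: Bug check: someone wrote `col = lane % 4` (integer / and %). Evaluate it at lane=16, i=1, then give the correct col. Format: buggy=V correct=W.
buggy=0 correct=4

`lane % 4`[16,1]=>0
lane 16=>16/4=4, 16 mod 4=0
i=1  r:2·0+1=>1  c:4
col: 0 vs 4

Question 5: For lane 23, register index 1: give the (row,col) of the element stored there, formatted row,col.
7,5

L=23->g=23>>2=5, t=23&3=3
[1]->row 3·2+1=7  col g=5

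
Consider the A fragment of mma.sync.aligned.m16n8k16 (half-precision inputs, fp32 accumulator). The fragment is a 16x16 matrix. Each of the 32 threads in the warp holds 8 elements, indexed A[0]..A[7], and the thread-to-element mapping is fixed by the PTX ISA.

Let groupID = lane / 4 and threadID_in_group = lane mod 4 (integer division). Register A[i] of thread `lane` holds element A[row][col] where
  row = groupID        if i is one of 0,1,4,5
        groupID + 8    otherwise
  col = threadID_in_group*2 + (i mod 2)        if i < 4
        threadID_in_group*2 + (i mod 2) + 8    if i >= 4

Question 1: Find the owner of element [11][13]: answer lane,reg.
r=11->g=3,rb=1  c=13->cb=1,t=2,b0=1
L=3*4+2=14  i=1*4+1*2+1=7

14,7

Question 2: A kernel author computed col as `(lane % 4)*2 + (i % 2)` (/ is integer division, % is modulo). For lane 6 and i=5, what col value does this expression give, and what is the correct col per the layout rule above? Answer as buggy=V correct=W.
`(lane % 4)*2 + (i % 2)`[6,5]⇒5
6: gr=1,th=2
[5] (1+0,2*2+1+8) = (1,13)
col: 5 vs 13

buggy=5 correct=13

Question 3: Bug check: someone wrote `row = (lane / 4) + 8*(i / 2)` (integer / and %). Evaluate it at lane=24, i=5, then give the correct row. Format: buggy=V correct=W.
buggy=22 correct=6

`(lane / 4) + 8*(i / 2)`[24,5]→22
lane 24: G=6 (24/4), T=0 (24%4)
i=5: r=6+0=6, c=0*2+1+8=9
row: 22 vs 6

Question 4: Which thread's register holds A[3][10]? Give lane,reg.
13,4

r=3⇒gr=3,Rb=0  c=10⇒Cb=1,th=1,odd=0
L=3*4+1=13  i=1*4+0*2+0=4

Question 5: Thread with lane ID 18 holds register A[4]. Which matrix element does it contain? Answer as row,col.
4,12

lane 18: g=4 (18/4), t=2 (18%4)
i=4: r=4+0=4, c=2*2+0+8=12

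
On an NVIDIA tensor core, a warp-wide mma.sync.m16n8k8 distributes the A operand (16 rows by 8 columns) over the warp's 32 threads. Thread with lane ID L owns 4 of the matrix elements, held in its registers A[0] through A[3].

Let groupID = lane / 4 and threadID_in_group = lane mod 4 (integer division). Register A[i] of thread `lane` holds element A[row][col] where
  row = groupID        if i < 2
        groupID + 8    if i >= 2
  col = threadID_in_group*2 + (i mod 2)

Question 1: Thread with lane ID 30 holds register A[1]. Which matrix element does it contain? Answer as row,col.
7,5

lane 30⇒30/4=7, 30 mod 4=2
i=1  r:7+0⇒7  c:2·2+1⇒5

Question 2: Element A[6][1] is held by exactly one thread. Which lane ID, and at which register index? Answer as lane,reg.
24,1

r=6→G=6,rhi=0  c=1→T=0,p=1
L=6*4+0=24  i=0*2+1=1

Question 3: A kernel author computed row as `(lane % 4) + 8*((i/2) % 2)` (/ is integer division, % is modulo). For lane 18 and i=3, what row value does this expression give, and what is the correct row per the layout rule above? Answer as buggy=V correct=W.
`(lane % 4) + 8*((i/2) % 2)`[18,3]⇒10
18: gr=4,th=2
[3] (4+8,2*2+1) = (12,5)
row: 10 vs 12

buggy=10 correct=12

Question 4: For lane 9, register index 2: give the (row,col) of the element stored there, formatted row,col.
lane 9→9/4=2, 9 mod 4=1
i=2  r:2+8→10  c:2·1+0→2

10,2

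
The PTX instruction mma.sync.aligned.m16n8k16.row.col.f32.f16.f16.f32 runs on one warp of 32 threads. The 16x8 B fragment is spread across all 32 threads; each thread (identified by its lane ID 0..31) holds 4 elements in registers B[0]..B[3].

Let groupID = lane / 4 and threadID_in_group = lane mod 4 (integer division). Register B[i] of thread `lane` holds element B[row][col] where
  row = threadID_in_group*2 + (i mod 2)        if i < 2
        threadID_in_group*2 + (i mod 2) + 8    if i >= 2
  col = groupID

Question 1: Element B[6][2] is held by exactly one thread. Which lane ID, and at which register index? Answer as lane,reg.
c=2->g=2  r=6->rb=0,t=3,b0=0
L=2*4+3=11  i=0*2+0=0

11,0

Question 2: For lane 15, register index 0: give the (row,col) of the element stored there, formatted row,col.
L=15->gid=15>>2=3, tid=15&3=3
[0]->row 3·2+0+0=6  col gid=3

6,3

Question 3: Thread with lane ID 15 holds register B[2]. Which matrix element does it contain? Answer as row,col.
14,3

L=15=>grp=15>>2=3, tig=15&3=3
[2]=>row 3·2+0+8=14  col grp=3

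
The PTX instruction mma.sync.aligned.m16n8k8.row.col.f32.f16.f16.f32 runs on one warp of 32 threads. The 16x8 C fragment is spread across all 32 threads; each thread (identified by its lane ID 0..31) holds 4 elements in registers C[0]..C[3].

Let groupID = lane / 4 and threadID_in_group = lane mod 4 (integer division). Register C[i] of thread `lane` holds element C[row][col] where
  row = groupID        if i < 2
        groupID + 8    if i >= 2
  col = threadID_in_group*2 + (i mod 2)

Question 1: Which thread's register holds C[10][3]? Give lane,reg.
9,3

r: 10->gid=2,r8=1  c: 3->tid=1,i&1=1
L=2*4+1=9  i=1*2+1=3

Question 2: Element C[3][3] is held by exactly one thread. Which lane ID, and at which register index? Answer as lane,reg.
r=3→G=3,rhi=0  c=3→T=1,p=1
L=3*4+1=13  i=0*2+1=1

13,1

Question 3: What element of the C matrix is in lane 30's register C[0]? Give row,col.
lane 30: G=7 (30/4), T=2 (30%4)
i=0: r=7+0=7, c=2*2+0=4

7,4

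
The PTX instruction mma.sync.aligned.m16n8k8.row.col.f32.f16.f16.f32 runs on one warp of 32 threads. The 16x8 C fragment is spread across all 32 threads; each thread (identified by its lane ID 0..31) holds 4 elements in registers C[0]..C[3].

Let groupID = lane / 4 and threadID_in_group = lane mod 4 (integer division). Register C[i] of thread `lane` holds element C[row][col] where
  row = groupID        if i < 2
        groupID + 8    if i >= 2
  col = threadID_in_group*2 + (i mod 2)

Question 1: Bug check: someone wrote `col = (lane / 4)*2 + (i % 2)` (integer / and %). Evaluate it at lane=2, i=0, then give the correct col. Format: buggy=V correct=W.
`(lane / 4)*2 + (i % 2)`[2,0]->0
lane 2: g=0 (2/4), t=2 (2%4)
i=0: r=0+0=0, c=2*2+0=4
col: 0 vs 4

buggy=0 correct=4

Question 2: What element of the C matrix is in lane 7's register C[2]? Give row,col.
9,6

lane 7: gid=1 (7/4), tid=3 (7%4)
i=2: r=1+8=9, c=3*2+0=6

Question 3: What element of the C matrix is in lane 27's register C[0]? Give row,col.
6,6

27: G=6,T=3
[0] (6+0,3*2+0) = (6,6)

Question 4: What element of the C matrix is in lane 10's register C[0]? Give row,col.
2,4

10: gr=2,th=2
[0] (2+0,2*2+0) = (2,4)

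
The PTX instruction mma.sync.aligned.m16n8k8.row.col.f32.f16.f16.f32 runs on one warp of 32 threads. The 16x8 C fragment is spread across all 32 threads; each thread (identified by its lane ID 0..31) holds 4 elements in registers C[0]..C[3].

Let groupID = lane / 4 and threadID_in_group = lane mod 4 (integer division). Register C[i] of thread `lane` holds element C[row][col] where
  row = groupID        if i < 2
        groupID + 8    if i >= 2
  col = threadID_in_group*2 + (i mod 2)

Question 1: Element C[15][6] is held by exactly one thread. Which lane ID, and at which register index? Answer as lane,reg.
r:15=>grp=7,rB=1  c:6=>tig=3,lo=0
L=7*4+3=31  i=1*2+0=2

31,2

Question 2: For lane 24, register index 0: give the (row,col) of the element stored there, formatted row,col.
lane 24: gr=6 (24/4), th=0 (24%4)
i=0: r=6+0=6, c=0*2+0=0

6,0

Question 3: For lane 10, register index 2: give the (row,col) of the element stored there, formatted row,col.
L=10⇒gr=10>>2=2, th=10&3=2
[2]⇒row 2+8=10  col 2·2+0=4

10,4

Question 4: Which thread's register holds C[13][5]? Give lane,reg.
r: 13->gid=5,r8=1  c: 5->tid=2,i&1=1
L=5*4+2=22  i=1*2+1=3

22,3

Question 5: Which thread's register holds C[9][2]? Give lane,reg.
r=9→G=1,rhi=1  c=2→T=1,p=0
L=1*4+1=5  i=1*2+0=2

5,2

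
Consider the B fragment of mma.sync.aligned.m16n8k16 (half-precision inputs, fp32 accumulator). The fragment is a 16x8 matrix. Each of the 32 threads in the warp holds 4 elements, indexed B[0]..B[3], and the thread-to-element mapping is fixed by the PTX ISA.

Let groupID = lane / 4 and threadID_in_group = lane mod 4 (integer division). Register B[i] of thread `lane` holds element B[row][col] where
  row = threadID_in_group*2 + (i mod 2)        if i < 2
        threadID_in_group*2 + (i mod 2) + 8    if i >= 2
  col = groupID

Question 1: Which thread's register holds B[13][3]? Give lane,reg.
14,3

c=3->g=3  r=13->rb=1,t=2,b0=1
L=3*4+2=14  i=1*2+1=3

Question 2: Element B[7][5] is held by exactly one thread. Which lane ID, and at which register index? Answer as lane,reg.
23,1

c=5⇒gr=5  r=7⇒Rb=0,th=3,odd=1
L=5*4+3=23  i=0*2+1=1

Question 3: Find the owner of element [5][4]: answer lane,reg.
c=4→G=4  r=5→rhi=0,T=2,p=1
L=4*4+2=18  i=0*2+1=1

18,1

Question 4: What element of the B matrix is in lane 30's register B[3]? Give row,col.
30: G=7,T=2
[3] (2*2+1+8,7) = (13,7)

13,7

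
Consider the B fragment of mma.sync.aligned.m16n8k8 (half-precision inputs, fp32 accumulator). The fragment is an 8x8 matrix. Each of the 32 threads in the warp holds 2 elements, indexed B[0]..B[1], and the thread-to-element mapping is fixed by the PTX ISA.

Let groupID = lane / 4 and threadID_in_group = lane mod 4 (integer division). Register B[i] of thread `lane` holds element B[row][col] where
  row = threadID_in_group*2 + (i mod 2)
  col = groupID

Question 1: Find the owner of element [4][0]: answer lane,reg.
2,0

c=0->g=0  r=4->t=2,b0=0
L=0*4+2=2  i=0=0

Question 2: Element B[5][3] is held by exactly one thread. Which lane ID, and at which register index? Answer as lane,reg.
c=3->g=3  r=5->t=2,b0=1
L=3*4+2=14  i=1=1

14,1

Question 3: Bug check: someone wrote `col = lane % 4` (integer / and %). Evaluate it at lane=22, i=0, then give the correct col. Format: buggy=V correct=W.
`lane % 4`[22,0]->2
lane 22: g=5 (22/4), t=2 (22%4)
i=0: r=2*2+0=4, c=g=5
col: 2 vs 5

buggy=2 correct=5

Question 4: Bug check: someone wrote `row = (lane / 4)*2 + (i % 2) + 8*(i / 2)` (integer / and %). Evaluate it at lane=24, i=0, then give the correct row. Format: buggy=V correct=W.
buggy=12 correct=0

`(lane / 4)*2 + (i % 2) + 8*(i / 2)`[24,0]⇒12
24: gr=6,th=0
[0] (0*2+0,6) = (0,6)
row: 12 vs 0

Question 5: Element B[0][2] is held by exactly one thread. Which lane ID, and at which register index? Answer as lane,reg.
c=2⇒gr=2  r=0⇒th=0,odd=0
L=2*4+0=8  i=0=0

8,0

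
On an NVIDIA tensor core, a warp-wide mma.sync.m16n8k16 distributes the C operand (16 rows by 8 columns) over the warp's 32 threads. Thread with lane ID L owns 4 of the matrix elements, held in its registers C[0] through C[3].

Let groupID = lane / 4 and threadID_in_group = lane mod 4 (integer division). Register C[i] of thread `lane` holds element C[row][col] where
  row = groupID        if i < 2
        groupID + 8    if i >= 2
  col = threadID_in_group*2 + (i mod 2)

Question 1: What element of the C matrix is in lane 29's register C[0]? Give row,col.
29: G=7,T=1
[0] (7+0,1*2+0) = (7,2)

7,2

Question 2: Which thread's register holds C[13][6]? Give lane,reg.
r: 13->gid=5,r8=1  c: 6->tid=3,i&1=0
L=5*4+3=23  i=1*2+0=2

23,2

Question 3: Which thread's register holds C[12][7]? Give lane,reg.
19,3

r=12→G=4,rhi=1  c=7→T=3,p=1
L=4*4+3=19  i=1*2+1=3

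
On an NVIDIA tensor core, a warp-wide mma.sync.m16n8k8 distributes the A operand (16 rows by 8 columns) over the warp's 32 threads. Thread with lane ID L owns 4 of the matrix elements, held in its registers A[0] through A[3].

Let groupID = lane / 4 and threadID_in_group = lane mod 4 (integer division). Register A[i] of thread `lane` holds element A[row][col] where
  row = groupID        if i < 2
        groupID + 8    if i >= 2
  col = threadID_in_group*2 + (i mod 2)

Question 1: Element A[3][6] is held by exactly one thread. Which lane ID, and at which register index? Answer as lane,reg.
r:3=>grp=3,rB=0  c:6=>tig=3,lo=0
L=3*4+3=15  i=0*2+0=0

15,0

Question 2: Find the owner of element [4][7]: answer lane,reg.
19,1

r=4→G=4,rhi=0  c=7→T=3,p=1
L=4*4+3=19  i=0*2+1=1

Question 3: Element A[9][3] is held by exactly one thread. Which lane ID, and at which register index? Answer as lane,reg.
5,3

r:9=>grp=1,rB=1  c:3=>tig=1,lo=1
L=1*4+1=5  i=1*2+1=3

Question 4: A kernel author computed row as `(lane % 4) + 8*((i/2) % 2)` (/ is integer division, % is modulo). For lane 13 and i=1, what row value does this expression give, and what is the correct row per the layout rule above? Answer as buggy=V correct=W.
`(lane % 4) + 8*((i/2) % 2)`[13,1]=>1
lane 13: grp=3 (13/4), tig=1 (13%4)
i=1: r=3+0=3, c=1*2+1=3
row: 1 vs 3

buggy=1 correct=3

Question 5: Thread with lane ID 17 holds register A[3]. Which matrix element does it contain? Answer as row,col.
lane 17->17/4=4, 17 mod 4=1
i=3  r:4+8->12  c:2·1+1->3

12,3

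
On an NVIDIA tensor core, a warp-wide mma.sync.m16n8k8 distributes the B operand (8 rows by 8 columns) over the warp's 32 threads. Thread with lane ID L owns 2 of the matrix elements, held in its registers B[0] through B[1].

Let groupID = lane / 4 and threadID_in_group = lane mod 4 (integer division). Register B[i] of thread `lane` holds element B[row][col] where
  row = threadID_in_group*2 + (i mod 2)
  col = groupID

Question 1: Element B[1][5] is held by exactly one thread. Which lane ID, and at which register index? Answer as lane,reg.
20,1

c=5⇒gr=5  r=1⇒th=0,odd=1
L=5*4+0=20  i=1=1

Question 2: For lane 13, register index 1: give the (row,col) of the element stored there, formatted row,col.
3,3

lane 13: G=3 (13/4), T=1 (13%4)
i=1: r=1*2+1=3, c=G=3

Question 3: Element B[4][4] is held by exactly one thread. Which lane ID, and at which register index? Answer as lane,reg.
c=4→G=4  r=4→T=2,p=0
L=4*4+2=18  i=0=0

18,0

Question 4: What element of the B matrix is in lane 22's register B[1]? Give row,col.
L=22→G=22>>2=5, T=22&3=2
[1]→row 2·2+1=5  col G=5

5,5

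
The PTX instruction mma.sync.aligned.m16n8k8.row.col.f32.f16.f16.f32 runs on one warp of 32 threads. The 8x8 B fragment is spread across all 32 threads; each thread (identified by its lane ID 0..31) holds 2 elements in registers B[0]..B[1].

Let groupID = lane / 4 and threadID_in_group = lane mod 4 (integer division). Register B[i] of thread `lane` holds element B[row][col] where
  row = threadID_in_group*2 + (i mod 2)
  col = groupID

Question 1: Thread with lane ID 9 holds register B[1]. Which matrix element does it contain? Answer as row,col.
lane 9: G=2 (9/4), T=1 (9%4)
i=1: r=1*2+1=3, c=G=2

3,2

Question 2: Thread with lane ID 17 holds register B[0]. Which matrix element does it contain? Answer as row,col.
lane 17: G=4 (17/4), T=1 (17%4)
i=0: r=1*2+0=2, c=G=4

2,4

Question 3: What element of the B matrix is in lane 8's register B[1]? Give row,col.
lane 8⇒8/4=2, 8 mod 4=0
i=1  r:2·0+1⇒1  c:2

1,2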